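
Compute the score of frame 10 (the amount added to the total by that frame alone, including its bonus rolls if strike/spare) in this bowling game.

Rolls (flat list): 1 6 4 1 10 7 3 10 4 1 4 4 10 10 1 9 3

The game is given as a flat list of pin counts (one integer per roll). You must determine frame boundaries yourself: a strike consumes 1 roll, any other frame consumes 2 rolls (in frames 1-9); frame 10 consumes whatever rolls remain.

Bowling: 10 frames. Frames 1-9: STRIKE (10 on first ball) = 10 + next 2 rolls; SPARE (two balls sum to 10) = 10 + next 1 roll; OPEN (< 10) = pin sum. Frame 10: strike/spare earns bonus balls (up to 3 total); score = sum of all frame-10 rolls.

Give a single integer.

Frame 1: OPEN (1+6=7). Cumulative: 7
Frame 2: OPEN (4+1=5). Cumulative: 12
Frame 3: STRIKE. 10 + next two rolls (7+3) = 20. Cumulative: 32
Frame 4: SPARE (7+3=10). 10 + next roll (10) = 20. Cumulative: 52
Frame 5: STRIKE. 10 + next two rolls (4+1) = 15. Cumulative: 67
Frame 6: OPEN (4+1=5). Cumulative: 72
Frame 7: OPEN (4+4=8). Cumulative: 80
Frame 8: STRIKE. 10 + next two rolls (10+1) = 21. Cumulative: 101
Frame 9: STRIKE. 10 + next two rolls (1+9) = 20. Cumulative: 121
Frame 10: SPARE. Sum of all frame-10 rolls (1+9+3) = 13. Cumulative: 134

Answer: 13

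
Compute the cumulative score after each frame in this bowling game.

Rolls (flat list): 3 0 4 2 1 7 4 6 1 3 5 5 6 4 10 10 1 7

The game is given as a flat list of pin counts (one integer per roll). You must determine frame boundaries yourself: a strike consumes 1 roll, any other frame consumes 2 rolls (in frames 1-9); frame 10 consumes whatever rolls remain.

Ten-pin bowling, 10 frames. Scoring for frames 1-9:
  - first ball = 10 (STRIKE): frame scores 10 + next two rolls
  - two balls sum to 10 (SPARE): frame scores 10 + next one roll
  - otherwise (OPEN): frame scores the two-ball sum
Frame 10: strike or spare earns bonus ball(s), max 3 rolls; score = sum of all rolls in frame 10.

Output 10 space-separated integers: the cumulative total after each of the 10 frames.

Frame 1: OPEN (3+0=3). Cumulative: 3
Frame 2: OPEN (4+2=6). Cumulative: 9
Frame 3: OPEN (1+7=8). Cumulative: 17
Frame 4: SPARE (4+6=10). 10 + next roll (1) = 11. Cumulative: 28
Frame 5: OPEN (1+3=4). Cumulative: 32
Frame 6: SPARE (5+5=10). 10 + next roll (6) = 16. Cumulative: 48
Frame 7: SPARE (6+4=10). 10 + next roll (10) = 20. Cumulative: 68
Frame 8: STRIKE. 10 + next two rolls (10+1) = 21. Cumulative: 89
Frame 9: STRIKE. 10 + next two rolls (1+7) = 18. Cumulative: 107
Frame 10: OPEN. Sum of all frame-10 rolls (1+7) = 8. Cumulative: 115

Answer: 3 9 17 28 32 48 68 89 107 115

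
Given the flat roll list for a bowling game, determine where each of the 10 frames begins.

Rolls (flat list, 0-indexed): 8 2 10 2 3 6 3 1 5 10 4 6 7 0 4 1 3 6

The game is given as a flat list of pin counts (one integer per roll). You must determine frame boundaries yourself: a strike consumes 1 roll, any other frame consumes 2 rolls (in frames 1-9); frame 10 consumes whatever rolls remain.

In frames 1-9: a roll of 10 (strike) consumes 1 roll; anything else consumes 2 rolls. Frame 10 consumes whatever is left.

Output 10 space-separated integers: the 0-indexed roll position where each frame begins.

Answer: 0 2 3 5 7 9 10 12 14 16

Derivation:
Frame 1 starts at roll index 0: rolls=8,2 (sum=10), consumes 2 rolls
Frame 2 starts at roll index 2: roll=10 (strike), consumes 1 roll
Frame 3 starts at roll index 3: rolls=2,3 (sum=5), consumes 2 rolls
Frame 4 starts at roll index 5: rolls=6,3 (sum=9), consumes 2 rolls
Frame 5 starts at roll index 7: rolls=1,5 (sum=6), consumes 2 rolls
Frame 6 starts at roll index 9: roll=10 (strike), consumes 1 roll
Frame 7 starts at roll index 10: rolls=4,6 (sum=10), consumes 2 rolls
Frame 8 starts at roll index 12: rolls=7,0 (sum=7), consumes 2 rolls
Frame 9 starts at roll index 14: rolls=4,1 (sum=5), consumes 2 rolls
Frame 10 starts at roll index 16: 2 remaining rolls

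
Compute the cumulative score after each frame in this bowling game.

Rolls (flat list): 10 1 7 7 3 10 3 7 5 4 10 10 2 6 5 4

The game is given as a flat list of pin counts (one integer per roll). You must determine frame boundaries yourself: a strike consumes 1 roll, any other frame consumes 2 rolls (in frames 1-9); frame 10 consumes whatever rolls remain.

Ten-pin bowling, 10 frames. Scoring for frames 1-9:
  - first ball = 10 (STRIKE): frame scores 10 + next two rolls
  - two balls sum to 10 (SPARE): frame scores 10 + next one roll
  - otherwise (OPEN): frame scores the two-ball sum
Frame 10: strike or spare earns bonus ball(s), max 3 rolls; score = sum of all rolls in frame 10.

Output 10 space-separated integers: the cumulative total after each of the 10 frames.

Frame 1: STRIKE. 10 + next two rolls (1+7) = 18. Cumulative: 18
Frame 2: OPEN (1+7=8). Cumulative: 26
Frame 3: SPARE (7+3=10). 10 + next roll (10) = 20. Cumulative: 46
Frame 4: STRIKE. 10 + next two rolls (3+7) = 20. Cumulative: 66
Frame 5: SPARE (3+7=10). 10 + next roll (5) = 15. Cumulative: 81
Frame 6: OPEN (5+4=9). Cumulative: 90
Frame 7: STRIKE. 10 + next two rolls (10+2) = 22. Cumulative: 112
Frame 8: STRIKE. 10 + next two rolls (2+6) = 18. Cumulative: 130
Frame 9: OPEN (2+6=8). Cumulative: 138
Frame 10: OPEN. Sum of all frame-10 rolls (5+4) = 9. Cumulative: 147

Answer: 18 26 46 66 81 90 112 130 138 147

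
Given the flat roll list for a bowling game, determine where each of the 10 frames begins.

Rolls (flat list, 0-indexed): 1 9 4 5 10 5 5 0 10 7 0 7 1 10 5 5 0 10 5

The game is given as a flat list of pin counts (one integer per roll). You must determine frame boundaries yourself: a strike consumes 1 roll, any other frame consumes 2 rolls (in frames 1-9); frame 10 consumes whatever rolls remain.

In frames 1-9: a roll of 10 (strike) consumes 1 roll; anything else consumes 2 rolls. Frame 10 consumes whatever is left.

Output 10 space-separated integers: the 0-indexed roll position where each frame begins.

Answer: 0 2 4 5 7 9 11 13 14 16

Derivation:
Frame 1 starts at roll index 0: rolls=1,9 (sum=10), consumes 2 rolls
Frame 2 starts at roll index 2: rolls=4,5 (sum=9), consumes 2 rolls
Frame 3 starts at roll index 4: roll=10 (strike), consumes 1 roll
Frame 4 starts at roll index 5: rolls=5,5 (sum=10), consumes 2 rolls
Frame 5 starts at roll index 7: rolls=0,10 (sum=10), consumes 2 rolls
Frame 6 starts at roll index 9: rolls=7,0 (sum=7), consumes 2 rolls
Frame 7 starts at roll index 11: rolls=7,1 (sum=8), consumes 2 rolls
Frame 8 starts at roll index 13: roll=10 (strike), consumes 1 roll
Frame 9 starts at roll index 14: rolls=5,5 (sum=10), consumes 2 rolls
Frame 10 starts at roll index 16: 3 remaining rolls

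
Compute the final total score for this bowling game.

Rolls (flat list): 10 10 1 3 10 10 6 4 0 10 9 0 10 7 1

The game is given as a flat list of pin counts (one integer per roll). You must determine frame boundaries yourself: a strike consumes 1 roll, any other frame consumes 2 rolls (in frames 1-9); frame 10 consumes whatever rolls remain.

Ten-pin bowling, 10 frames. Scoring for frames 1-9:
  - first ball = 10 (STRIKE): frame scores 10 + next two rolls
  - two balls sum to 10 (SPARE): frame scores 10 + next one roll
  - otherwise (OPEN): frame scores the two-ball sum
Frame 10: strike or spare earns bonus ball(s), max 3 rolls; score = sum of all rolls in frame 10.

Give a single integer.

Frame 1: STRIKE. 10 + next two rolls (10+1) = 21. Cumulative: 21
Frame 2: STRIKE. 10 + next two rolls (1+3) = 14. Cumulative: 35
Frame 3: OPEN (1+3=4). Cumulative: 39
Frame 4: STRIKE. 10 + next two rolls (10+6) = 26. Cumulative: 65
Frame 5: STRIKE. 10 + next two rolls (6+4) = 20. Cumulative: 85
Frame 6: SPARE (6+4=10). 10 + next roll (0) = 10. Cumulative: 95
Frame 7: SPARE (0+10=10). 10 + next roll (9) = 19. Cumulative: 114
Frame 8: OPEN (9+0=9). Cumulative: 123
Frame 9: STRIKE. 10 + next two rolls (7+1) = 18. Cumulative: 141
Frame 10: OPEN. Sum of all frame-10 rolls (7+1) = 8. Cumulative: 149

Answer: 149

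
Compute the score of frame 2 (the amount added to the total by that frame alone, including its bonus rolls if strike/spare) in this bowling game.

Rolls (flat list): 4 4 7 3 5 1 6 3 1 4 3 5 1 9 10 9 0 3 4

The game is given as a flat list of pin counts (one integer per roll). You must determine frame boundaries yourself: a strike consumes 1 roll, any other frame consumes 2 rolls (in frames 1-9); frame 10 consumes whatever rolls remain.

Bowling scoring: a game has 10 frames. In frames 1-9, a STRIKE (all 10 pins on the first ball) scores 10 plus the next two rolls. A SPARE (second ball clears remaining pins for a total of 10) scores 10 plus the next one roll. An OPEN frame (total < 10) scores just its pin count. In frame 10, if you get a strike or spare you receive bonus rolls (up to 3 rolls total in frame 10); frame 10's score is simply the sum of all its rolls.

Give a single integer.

Frame 1: OPEN (4+4=8). Cumulative: 8
Frame 2: SPARE (7+3=10). 10 + next roll (5) = 15. Cumulative: 23
Frame 3: OPEN (5+1=6). Cumulative: 29
Frame 4: OPEN (6+3=9). Cumulative: 38

Answer: 15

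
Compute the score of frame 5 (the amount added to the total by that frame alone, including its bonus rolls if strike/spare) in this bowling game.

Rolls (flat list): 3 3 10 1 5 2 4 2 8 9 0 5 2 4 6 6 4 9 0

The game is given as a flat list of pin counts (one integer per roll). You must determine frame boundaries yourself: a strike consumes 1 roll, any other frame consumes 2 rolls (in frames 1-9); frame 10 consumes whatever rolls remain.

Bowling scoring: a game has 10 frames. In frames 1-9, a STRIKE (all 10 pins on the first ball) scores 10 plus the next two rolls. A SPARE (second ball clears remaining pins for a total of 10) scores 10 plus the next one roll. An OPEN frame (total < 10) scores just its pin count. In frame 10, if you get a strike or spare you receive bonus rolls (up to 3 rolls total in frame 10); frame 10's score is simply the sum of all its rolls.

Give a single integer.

Frame 1: OPEN (3+3=6). Cumulative: 6
Frame 2: STRIKE. 10 + next two rolls (1+5) = 16. Cumulative: 22
Frame 3: OPEN (1+5=6). Cumulative: 28
Frame 4: OPEN (2+4=6). Cumulative: 34
Frame 5: SPARE (2+8=10). 10 + next roll (9) = 19. Cumulative: 53
Frame 6: OPEN (9+0=9). Cumulative: 62
Frame 7: OPEN (5+2=7). Cumulative: 69

Answer: 19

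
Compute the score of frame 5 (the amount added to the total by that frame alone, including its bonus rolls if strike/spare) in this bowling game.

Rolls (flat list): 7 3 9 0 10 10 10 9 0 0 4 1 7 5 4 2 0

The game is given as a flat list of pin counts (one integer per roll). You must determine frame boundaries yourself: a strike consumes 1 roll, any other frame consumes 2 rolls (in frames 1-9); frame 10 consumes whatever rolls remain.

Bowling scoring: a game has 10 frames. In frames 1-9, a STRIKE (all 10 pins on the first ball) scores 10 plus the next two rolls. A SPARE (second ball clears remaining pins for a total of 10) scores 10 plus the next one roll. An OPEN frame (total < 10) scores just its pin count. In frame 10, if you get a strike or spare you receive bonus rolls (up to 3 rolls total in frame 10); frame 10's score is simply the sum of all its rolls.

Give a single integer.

Answer: 19

Derivation:
Frame 1: SPARE (7+3=10). 10 + next roll (9) = 19. Cumulative: 19
Frame 2: OPEN (9+0=9). Cumulative: 28
Frame 3: STRIKE. 10 + next two rolls (10+10) = 30. Cumulative: 58
Frame 4: STRIKE. 10 + next two rolls (10+9) = 29. Cumulative: 87
Frame 5: STRIKE. 10 + next two rolls (9+0) = 19. Cumulative: 106
Frame 6: OPEN (9+0=9). Cumulative: 115
Frame 7: OPEN (0+4=4). Cumulative: 119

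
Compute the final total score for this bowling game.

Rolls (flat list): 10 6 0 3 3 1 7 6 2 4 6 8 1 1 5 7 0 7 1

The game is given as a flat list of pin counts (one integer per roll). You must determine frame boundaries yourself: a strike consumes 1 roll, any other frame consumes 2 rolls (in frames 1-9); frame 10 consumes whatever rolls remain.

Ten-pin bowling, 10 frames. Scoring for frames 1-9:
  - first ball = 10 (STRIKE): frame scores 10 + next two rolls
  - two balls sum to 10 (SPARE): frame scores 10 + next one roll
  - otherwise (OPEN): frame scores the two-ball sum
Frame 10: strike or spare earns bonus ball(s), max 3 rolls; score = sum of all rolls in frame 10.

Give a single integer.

Answer: 92

Derivation:
Frame 1: STRIKE. 10 + next two rolls (6+0) = 16. Cumulative: 16
Frame 2: OPEN (6+0=6). Cumulative: 22
Frame 3: OPEN (3+3=6). Cumulative: 28
Frame 4: OPEN (1+7=8). Cumulative: 36
Frame 5: OPEN (6+2=8). Cumulative: 44
Frame 6: SPARE (4+6=10). 10 + next roll (8) = 18. Cumulative: 62
Frame 7: OPEN (8+1=9). Cumulative: 71
Frame 8: OPEN (1+5=6). Cumulative: 77
Frame 9: OPEN (7+0=7). Cumulative: 84
Frame 10: OPEN. Sum of all frame-10 rolls (7+1) = 8. Cumulative: 92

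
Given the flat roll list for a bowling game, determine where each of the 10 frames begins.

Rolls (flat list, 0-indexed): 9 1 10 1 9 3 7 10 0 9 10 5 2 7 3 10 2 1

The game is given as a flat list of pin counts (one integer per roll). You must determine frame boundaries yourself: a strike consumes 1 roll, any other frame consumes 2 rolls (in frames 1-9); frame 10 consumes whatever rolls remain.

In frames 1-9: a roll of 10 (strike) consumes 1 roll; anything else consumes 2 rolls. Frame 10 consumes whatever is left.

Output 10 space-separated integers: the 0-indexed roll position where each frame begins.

Answer: 0 2 3 5 7 8 10 11 13 15

Derivation:
Frame 1 starts at roll index 0: rolls=9,1 (sum=10), consumes 2 rolls
Frame 2 starts at roll index 2: roll=10 (strike), consumes 1 roll
Frame 3 starts at roll index 3: rolls=1,9 (sum=10), consumes 2 rolls
Frame 4 starts at roll index 5: rolls=3,7 (sum=10), consumes 2 rolls
Frame 5 starts at roll index 7: roll=10 (strike), consumes 1 roll
Frame 6 starts at roll index 8: rolls=0,9 (sum=9), consumes 2 rolls
Frame 7 starts at roll index 10: roll=10 (strike), consumes 1 roll
Frame 8 starts at roll index 11: rolls=5,2 (sum=7), consumes 2 rolls
Frame 9 starts at roll index 13: rolls=7,3 (sum=10), consumes 2 rolls
Frame 10 starts at roll index 15: 3 remaining rolls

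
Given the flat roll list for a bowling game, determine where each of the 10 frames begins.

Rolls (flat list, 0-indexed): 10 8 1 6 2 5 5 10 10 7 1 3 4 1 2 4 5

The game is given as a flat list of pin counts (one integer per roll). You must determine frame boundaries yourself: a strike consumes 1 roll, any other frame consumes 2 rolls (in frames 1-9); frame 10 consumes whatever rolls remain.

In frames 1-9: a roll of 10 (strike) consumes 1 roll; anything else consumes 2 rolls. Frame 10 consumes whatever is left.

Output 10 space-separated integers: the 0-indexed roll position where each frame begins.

Frame 1 starts at roll index 0: roll=10 (strike), consumes 1 roll
Frame 2 starts at roll index 1: rolls=8,1 (sum=9), consumes 2 rolls
Frame 3 starts at roll index 3: rolls=6,2 (sum=8), consumes 2 rolls
Frame 4 starts at roll index 5: rolls=5,5 (sum=10), consumes 2 rolls
Frame 5 starts at roll index 7: roll=10 (strike), consumes 1 roll
Frame 6 starts at roll index 8: roll=10 (strike), consumes 1 roll
Frame 7 starts at roll index 9: rolls=7,1 (sum=8), consumes 2 rolls
Frame 8 starts at roll index 11: rolls=3,4 (sum=7), consumes 2 rolls
Frame 9 starts at roll index 13: rolls=1,2 (sum=3), consumes 2 rolls
Frame 10 starts at roll index 15: 2 remaining rolls

Answer: 0 1 3 5 7 8 9 11 13 15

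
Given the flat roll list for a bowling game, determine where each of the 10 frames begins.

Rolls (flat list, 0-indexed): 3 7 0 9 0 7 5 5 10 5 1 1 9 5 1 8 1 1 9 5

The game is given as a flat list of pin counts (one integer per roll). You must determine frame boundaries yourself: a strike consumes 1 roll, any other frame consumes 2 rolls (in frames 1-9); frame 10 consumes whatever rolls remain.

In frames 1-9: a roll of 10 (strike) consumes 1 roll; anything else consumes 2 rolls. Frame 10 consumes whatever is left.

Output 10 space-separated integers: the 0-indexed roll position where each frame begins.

Answer: 0 2 4 6 8 9 11 13 15 17

Derivation:
Frame 1 starts at roll index 0: rolls=3,7 (sum=10), consumes 2 rolls
Frame 2 starts at roll index 2: rolls=0,9 (sum=9), consumes 2 rolls
Frame 3 starts at roll index 4: rolls=0,7 (sum=7), consumes 2 rolls
Frame 4 starts at roll index 6: rolls=5,5 (sum=10), consumes 2 rolls
Frame 5 starts at roll index 8: roll=10 (strike), consumes 1 roll
Frame 6 starts at roll index 9: rolls=5,1 (sum=6), consumes 2 rolls
Frame 7 starts at roll index 11: rolls=1,9 (sum=10), consumes 2 rolls
Frame 8 starts at roll index 13: rolls=5,1 (sum=6), consumes 2 rolls
Frame 9 starts at roll index 15: rolls=8,1 (sum=9), consumes 2 rolls
Frame 10 starts at roll index 17: 3 remaining rolls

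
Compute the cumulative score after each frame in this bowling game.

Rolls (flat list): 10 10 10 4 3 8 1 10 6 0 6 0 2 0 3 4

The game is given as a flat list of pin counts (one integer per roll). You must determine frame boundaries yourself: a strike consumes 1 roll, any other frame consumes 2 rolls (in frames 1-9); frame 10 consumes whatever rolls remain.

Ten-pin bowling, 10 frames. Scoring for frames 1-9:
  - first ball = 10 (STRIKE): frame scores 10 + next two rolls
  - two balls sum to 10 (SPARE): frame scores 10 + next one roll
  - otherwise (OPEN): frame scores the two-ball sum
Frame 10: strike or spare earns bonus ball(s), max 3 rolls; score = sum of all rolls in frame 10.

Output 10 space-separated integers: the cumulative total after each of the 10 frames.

Answer: 30 54 71 78 87 103 109 115 117 124

Derivation:
Frame 1: STRIKE. 10 + next two rolls (10+10) = 30. Cumulative: 30
Frame 2: STRIKE. 10 + next two rolls (10+4) = 24. Cumulative: 54
Frame 3: STRIKE. 10 + next two rolls (4+3) = 17. Cumulative: 71
Frame 4: OPEN (4+3=7). Cumulative: 78
Frame 5: OPEN (8+1=9). Cumulative: 87
Frame 6: STRIKE. 10 + next two rolls (6+0) = 16. Cumulative: 103
Frame 7: OPEN (6+0=6). Cumulative: 109
Frame 8: OPEN (6+0=6). Cumulative: 115
Frame 9: OPEN (2+0=2). Cumulative: 117
Frame 10: OPEN. Sum of all frame-10 rolls (3+4) = 7. Cumulative: 124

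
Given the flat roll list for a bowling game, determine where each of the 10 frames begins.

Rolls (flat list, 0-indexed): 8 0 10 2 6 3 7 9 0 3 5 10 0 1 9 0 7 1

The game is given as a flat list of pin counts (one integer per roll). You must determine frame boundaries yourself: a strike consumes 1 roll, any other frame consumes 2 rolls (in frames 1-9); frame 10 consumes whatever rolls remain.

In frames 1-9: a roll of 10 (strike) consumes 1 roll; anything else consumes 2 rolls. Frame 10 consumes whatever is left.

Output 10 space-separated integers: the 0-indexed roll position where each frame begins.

Answer: 0 2 3 5 7 9 11 12 14 16

Derivation:
Frame 1 starts at roll index 0: rolls=8,0 (sum=8), consumes 2 rolls
Frame 2 starts at roll index 2: roll=10 (strike), consumes 1 roll
Frame 3 starts at roll index 3: rolls=2,6 (sum=8), consumes 2 rolls
Frame 4 starts at roll index 5: rolls=3,7 (sum=10), consumes 2 rolls
Frame 5 starts at roll index 7: rolls=9,0 (sum=9), consumes 2 rolls
Frame 6 starts at roll index 9: rolls=3,5 (sum=8), consumes 2 rolls
Frame 7 starts at roll index 11: roll=10 (strike), consumes 1 roll
Frame 8 starts at roll index 12: rolls=0,1 (sum=1), consumes 2 rolls
Frame 9 starts at roll index 14: rolls=9,0 (sum=9), consumes 2 rolls
Frame 10 starts at roll index 16: 2 remaining rolls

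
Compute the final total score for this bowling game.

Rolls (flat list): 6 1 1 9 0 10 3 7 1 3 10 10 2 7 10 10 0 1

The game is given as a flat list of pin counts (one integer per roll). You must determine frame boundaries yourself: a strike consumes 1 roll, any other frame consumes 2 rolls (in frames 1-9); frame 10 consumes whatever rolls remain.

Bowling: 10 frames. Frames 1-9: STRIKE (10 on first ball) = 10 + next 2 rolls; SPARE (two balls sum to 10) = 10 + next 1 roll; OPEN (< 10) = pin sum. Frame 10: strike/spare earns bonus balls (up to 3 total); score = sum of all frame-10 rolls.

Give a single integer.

Frame 1: OPEN (6+1=7). Cumulative: 7
Frame 2: SPARE (1+9=10). 10 + next roll (0) = 10. Cumulative: 17
Frame 3: SPARE (0+10=10). 10 + next roll (3) = 13. Cumulative: 30
Frame 4: SPARE (3+7=10). 10 + next roll (1) = 11. Cumulative: 41
Frame 5: OPEN (1+3=4). Cumulative: 45
Frame 6: STRIKE. 10 + next two rolls (10+2) = 22. Cumulative: 67
Frame 7: STRIKE. 10 + next two rolls (2+7) = 19. Cumulative: 86
Frame 8: OPEN (2+7=9). Cumulative: 95
Frame 9: STRIKE. 10 + next two rolls (10+0) = 20. Cumulative: 115
Frame 10: STRIKE. Sum of all frame-10 rolls (10+0+1) = 11. Cumulative: 126

Answer: 126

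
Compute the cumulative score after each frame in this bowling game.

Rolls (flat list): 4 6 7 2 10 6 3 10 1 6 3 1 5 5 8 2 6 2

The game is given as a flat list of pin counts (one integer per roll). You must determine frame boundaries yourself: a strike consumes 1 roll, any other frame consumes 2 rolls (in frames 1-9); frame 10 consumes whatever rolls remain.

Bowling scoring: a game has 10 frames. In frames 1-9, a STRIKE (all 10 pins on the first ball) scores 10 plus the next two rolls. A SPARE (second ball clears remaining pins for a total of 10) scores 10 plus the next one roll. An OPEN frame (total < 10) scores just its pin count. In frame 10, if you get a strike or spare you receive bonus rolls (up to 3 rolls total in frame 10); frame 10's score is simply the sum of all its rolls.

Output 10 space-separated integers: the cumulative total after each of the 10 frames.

Frame 1: SPARE (4+6=10). 10 + next roll (7) = 17. Cumulative: 17
Frame 2: OPEN (7+2=9). Cumulative: 26
Frame 3: STRIKE. 10 + next two rolls (6+3) = 19. Cumulative: 45
Frame 4: OPEN (6+3=9). Cumulative: 54
Frame 5: STRIKE. 10 + next two rolls (1+6) = 17. Cumulative: 71
Frame 6: OPEN (1+6=7). Cumulative: 78
Frame 7: OPEN (3+1=4). Cumulative: 82
Frame 8: SPARE (5+5=10). 10 + next roll (8) = 18. Cumulative: 100
Frame 9: SPARE (8+2=10). 10 + next roll (6) = 16. Cumulative: 116
Frame 10: OPEN. Sum of all frame-10 rolls (6+2) = 8. Cumulative: 124

Answer: 17 26 45 54 71 78 82 100 116 124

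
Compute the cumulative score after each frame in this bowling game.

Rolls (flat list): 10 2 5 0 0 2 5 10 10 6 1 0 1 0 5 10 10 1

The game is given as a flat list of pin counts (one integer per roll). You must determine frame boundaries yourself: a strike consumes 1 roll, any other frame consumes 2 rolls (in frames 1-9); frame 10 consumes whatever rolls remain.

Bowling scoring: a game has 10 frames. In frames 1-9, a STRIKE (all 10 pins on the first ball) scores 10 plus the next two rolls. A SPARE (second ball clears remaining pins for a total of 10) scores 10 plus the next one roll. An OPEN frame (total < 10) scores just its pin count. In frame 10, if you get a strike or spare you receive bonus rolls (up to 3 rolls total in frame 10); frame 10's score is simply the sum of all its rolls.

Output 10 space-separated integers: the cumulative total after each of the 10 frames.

Frame 1: STRIKE. 10 + next two rolls (2+5) = 17. Cumulative: 17
Frame 2: OPEN (2+5=7). Cumulative: 24
Frame 3: OPEN (0+0=0). Cumulative: 24
Frame 4: OPEN (2+5=7). Cumulative: 31
Frame 5: STRIKE. 10 + next two rolls (10+6) = 26. Cumulative: 57
Frame 6: STRIKE. 10 + next two rolls (6+1) = 17. Cumulative: 74
Frame 7: OPEN (6+1=7). Cumulative: 81
Frame 8: OPEN (0+1=1). Cumulative: 82
Frame 9: OPEN (0+5=5). Cumulative: 87
Frame 10: STRIKE. Sum of all frame-10 rolls (10+10+1) = 21. Cumulative: 108

Answer: 17 24 24 31 57 74 81 82 87 108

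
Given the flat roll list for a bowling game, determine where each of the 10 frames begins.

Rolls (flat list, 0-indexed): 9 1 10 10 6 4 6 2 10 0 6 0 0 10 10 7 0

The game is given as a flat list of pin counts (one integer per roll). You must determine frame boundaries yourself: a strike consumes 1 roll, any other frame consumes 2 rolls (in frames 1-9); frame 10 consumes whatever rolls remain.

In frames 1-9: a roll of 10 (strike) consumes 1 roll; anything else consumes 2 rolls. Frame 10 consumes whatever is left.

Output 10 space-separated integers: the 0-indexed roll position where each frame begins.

Answer: 0 2 3 4 6 8 9 11 13 14

Derivation:
Frame 1 starts at roll index 0: rolls=9,1 (sum=10), consumes 2 rolls
Frame 2 starts at roll index 2: roll=10 (strike), consumes 1 roll
Frame 3 starts at roll index 3: roll=10 (strike), consumes 1 roll
Frame 4 starts at roll index 4: rolls=6,4 (sum=10), consumes 2 rolls
Frame 5 starts at roll index 6: rolls=6,2 (sum=8), consumes 2 rolls
Frame 6 starts at roll index 8: roll=10 (strike), consumes 1 roll
Frame 7 starts at roll index 9: rolls=0,6 (sum=6), consumes 2 rolls
Frame 8 starts at roll index 11: rolls=0,0 (sum=0), consumes 2 rolls
Frame 9 starts at roll index 13: roll=10 (strike), consumes 1 roll
Frame 10 starts at roll index 14: 3 remaining rolls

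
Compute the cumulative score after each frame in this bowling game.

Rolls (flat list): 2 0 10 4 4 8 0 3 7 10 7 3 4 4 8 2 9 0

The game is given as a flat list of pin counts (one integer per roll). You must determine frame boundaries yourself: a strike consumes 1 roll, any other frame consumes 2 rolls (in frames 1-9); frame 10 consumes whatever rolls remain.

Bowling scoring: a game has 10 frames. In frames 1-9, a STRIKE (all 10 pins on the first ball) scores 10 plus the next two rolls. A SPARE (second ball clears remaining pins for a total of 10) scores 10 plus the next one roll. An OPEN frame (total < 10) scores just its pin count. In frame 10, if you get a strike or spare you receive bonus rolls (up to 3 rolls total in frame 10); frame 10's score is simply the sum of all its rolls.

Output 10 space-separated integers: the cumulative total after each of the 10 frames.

Answer: 2 20 28 36 56 76 90 98 117 126

Derivation:
Frame 1: OPEN (2+0=2). Cumulative: 2
Frame 2: STRIKE. 10 + next two rolls (4+4) = 18. Cumulative: 20
Frame 3: OPEN (4+4=8). Cumulative: 28
Frame 4: OPEN (8+0=8). Cumulative: 36
Frame 5: SPARE (3+7=10). 10 + next roll (10) = 20. Cumulative: 56
Frame 6: STRIKE. 10 + next two rolls (7+3) = 20. Cumulative: 76
Frame 7: SPARE (7+3=10). 10 + next roll (4) = 14. Cumulative: 90
Frame 8: OPEN (4+4=8). Cumulative: 98
Frame 9: SPARE (8+2=10). 10 + next roll (9) = 19. Cumulative: 117
Frame 10: OPEN. Sum of all frame-10 rolls (9+0) = 9. Cumulative: 126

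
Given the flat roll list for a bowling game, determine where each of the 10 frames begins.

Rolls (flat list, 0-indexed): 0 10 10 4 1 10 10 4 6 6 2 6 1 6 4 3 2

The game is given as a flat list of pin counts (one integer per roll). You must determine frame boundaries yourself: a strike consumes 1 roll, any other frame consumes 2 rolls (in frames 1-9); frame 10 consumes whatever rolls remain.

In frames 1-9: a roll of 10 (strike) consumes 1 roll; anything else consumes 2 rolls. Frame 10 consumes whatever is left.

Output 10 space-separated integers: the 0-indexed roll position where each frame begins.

Answer: 0 2 3 5 6 7 9 11 13 15

Derivation:
Frame 1 starts at roll index 0: rolls=0,10 (sum=10), consumes 2 rolls
Frame 2 starts at roll index 2: roll=10 (strike), consumes 1 roll
Frame 3 starts at roll index 3: rolls=4,1 (sum=5), consumes 2 rolls
Frame 4 starts at roll index 5: roll=10 (strike), consumes 1 roll
Frame 5 starts at roll index 6: roll=10 (strike), consumes 1 roll
Frame 6 starts at roll index 7: rolls=4,6 (sum=10), consumes 2 rolls
Frame 7 starts at roll index 9: rolls=6,2 (sum=8), consumes 2 rolls
Frame 8 starts at roll index 11: rolls=6,1 (sum=7), consumes 2 rolls
Frame 9 starts at roll index 13: rolls=6,4 (sum=10), consumes 2 rolls
Frame 10 starts at roll index 15: 2 remaining rolls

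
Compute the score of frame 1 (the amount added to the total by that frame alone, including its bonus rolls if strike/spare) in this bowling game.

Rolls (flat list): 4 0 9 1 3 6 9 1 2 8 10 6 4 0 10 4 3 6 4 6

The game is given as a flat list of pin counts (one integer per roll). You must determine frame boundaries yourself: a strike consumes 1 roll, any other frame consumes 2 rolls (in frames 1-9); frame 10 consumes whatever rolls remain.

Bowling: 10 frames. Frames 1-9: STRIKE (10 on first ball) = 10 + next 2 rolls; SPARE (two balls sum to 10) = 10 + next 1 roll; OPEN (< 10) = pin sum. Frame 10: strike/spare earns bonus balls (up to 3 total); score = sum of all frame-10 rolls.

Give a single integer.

Frame 1: OPEN (4+0=4). Cumulative: 4
Frame 2: SPARE (9+1=10). 10 + next roll (3) = 13. Cumulative: 17
Frame 3: OPEN (3+6=9). Cumulative: 26

Answer: 4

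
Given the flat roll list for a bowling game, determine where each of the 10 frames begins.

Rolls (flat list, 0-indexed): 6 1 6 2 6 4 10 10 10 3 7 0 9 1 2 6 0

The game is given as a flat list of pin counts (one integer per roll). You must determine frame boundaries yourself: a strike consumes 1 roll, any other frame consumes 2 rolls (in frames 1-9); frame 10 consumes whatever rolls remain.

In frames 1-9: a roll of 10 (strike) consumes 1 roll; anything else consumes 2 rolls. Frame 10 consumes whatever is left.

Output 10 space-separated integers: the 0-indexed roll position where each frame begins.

Answer: 0 2 4 6 7 8 9 11 13 15

Derivation:
Frame 1 starts at roll index 0: rolls=6,1 (sum=7), consumes 2 rolls
Frame 2 starts at roll index 2: rolls=6,2 (sum=8), consumes 2 rolls
Frame 3 starts at roll index 4: rolls=6,4 (sum=10), consumes 2 rolls
Frame 4 starts at roll index 6: roll=10 (strike), consumes 1 roll
Frame 5 starts at roll index 7: roll=10 (strike), consumes 1 roll
Frame 6 starts at roll index 8: roll=10 (strike), consumes 1 roll
Frame 7 starts at roll index 9: rolls=3,7 (sum=10), consumes 2 rolls
Frame 8 starts at roll index 11: rolls=0,9 (sum=9), consumes 2 rolls
Frame 9 starts at roll index 13: rolls=1,2 (sum=3), consumes 2 rolls
Frame 10 starts at roll index 15: 2 remaining rolls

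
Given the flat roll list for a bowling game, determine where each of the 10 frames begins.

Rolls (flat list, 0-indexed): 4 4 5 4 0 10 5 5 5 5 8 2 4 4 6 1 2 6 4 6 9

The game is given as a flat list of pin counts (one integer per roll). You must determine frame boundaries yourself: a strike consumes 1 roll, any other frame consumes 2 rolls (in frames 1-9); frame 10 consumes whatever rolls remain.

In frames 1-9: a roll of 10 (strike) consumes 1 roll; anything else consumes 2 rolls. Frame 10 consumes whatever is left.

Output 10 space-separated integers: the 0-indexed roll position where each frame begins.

Frame 1 starts at roll index 0: rolls=4,4 (sum=8), consumes 2 rolls
Frame 2 starts at roll index 2: rolls=5,4 (sum=9), consumes 2 rolls
Frame 3 starts at roll index 4: rolls=0,10 (sum=10), consumes 2 rolls
Frame 4 starts at roll index 6: rolls=5,5 (sum=10), consumes 2 rolls
Frame 5 starts at roll index 8: rolls=5,5 (sum=10), consumes 2 rolls
Frame 6 starts at roll index 10: rolls=8,2 (sum=10), consumes 2 rolls
Frame 7 starts at roll index 12: rolls=4,4 (sum=8), consumes 2 rolls
Frame 8 starts at roll index 14: rolls=6,1 (sum=7), consumes 2 rolls
Frame 9 starts at roll index 16: rolls=2,6 (sum=8), consumes 2 rolls
Frame 10 starts at roll index 18: 3 remaining rolls

Answer: 0 2 4 6 8 10 12 14 16 18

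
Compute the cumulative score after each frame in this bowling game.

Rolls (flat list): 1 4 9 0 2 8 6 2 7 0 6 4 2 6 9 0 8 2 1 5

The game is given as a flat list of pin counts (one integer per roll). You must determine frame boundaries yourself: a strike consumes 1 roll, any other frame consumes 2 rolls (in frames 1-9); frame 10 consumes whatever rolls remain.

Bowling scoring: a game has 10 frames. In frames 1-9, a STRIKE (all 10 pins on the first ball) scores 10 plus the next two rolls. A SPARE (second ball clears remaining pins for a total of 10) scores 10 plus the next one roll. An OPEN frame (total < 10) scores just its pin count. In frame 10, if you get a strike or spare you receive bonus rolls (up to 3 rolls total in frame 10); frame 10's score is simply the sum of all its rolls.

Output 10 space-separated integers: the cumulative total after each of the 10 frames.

Frame 1: OPEN (1+4=5). Cumulative: 5
Frame 2: OPEN (9+0=9). Cumulative: 14
Frame 3: SPARE (2+8=10). 10 + next roll (6) = 16. Cumulative: 30
Frame 4: OPEN (6+2=8). Cumulative: 38
Frame 5: OPEN (7+0=7). Cumulative: 45
Frame 6: SPARE (6+4=10). 10 + next roll (2) = 12. Cumulative: 57
Frame 7: OPEN (2+6=8). Cumulative: 65
Frame 8: OPEN (9+0=9). Cumulative: 74
Frame 9: SPARE (8+2=10). 10 + next roll (1) = 11. Cumulative: 85
Frame 10: OPEN. Sum of all frame-10 rolls (1+5) = 6. Cumulative: 91

Answer: 5 14 30 38 45 57 65 74 85 91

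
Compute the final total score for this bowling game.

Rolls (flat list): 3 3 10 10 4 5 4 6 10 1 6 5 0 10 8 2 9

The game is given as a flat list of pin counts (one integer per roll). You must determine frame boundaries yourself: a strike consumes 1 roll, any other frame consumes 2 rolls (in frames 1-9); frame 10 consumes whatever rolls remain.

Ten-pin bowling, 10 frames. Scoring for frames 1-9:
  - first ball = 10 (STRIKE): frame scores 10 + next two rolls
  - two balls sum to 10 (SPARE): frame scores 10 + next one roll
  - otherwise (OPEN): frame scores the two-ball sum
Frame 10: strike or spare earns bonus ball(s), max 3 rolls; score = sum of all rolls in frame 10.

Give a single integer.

Frame 1: OPEN (3+3=6). Cumulative: 6
Frame 2: STRIKE. 10 + next two rolls (10+4) = 24. Cumulative: 30
Frame 3: STRIKE. 10 + next two rolls (4+5) = 19. Cumulative: 49
Frame 4: OPEN (4+5=9). Cumulative: 58
Frame 5: SPARE (4+6=10). 10 + next roll (10) = 20. Cumulative: 78
Frame 6: STRIKE. 10 + next two rolls (1+6) = 17. Cumulative: 95
Frame 7: OPEN (1+6=7). Cumulative: 102
Frame 8: OPEN (5+0=5). Cumulative: 107
Frame 9: STRIKE. 10 + next two rolls (8+2) = 20. Cumulative: 127
Frame 10: SPARE. Sum of all frame-10 rolls (8+2+9) = 19. Cumulative: 146

Answer: 146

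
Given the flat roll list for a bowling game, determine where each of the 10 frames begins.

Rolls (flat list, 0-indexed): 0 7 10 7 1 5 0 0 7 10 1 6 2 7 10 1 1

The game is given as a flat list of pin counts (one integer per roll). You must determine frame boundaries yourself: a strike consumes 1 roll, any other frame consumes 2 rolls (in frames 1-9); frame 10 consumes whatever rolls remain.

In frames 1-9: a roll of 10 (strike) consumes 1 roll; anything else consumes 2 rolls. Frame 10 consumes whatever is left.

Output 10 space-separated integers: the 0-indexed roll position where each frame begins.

Answer: 0 2 3 5 7 9 10 12 14 15

Derivation:
Frame 1 starts at roll index 0: rolls=0,7 (sum=7), consumes 2 rolls
Frame 2 starts at roll index 2: roll=10 (strike), consumes 1 roll
Frame 3 starts at roll index 3: rolls=7,1 (sum=8), consumes 2 rolls
Frame 4 starts at roll index 5: rolls=5,0 (sum=5), consumes 2 rolls
Frame 5 starts at roll index 7: rolls=0,7 (sum=7), consumes 2 rolls
Frame 6 starts at roll index 9: roll=10 (strike), consumes 1 roll
Frame 7 starts at roll index 10: rolls=1,6 (sum=7), consumes 2 rolls
Frame 8 starts at roll index 12: rolls=2,7 (sum=9), consumes 2 rolls
Frame 9 starts at roll index 14: roll=10 (strike), consumes 1 roll
Frame 10 starts at roll index 15: 2 remaining rolls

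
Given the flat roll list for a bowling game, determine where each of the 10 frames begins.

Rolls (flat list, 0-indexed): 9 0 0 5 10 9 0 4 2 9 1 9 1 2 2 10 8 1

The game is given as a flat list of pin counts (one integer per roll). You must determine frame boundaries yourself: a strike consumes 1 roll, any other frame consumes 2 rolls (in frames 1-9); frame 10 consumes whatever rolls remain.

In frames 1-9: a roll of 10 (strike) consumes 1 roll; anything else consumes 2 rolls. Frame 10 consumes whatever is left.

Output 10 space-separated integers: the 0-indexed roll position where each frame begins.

Answer: 0 2 4 5 7 9 11 13 15 16

Derivation:
Frame 1 starts at roll index 0: rolls=9,0 (sum=9), consumes 2 rolls
Frame 2 starts at roll index 2: rolls=0,5 (sum=5), consumes 2 rolls
Frame 3 starts at roll index 4: roll=10 (strike), consumes 1 roll
Frame 4 starts at roll index 5: rolls=9,0 (sum=9), consumes 2 rolls
Frame 5 starts at roll index 7: rolls=4,2 (sum=6), consumes 2 rolls
Frame 6 starts at roll index 9: rolls=9,1 (sum=10), consumes 2 rolls
Frame 7 starts at roll index 11: rolls=9,1 (sum=10), consumes 2 rolls
Frame 8 starts at roll index 13: rolls=2,2 (sum=4), consumes 2 rolls
Frame 9 starts at roll index 15: roll=10 (strike), consumes 1 roll
Frame 10 starts at roll index 16: 2 remaining rolls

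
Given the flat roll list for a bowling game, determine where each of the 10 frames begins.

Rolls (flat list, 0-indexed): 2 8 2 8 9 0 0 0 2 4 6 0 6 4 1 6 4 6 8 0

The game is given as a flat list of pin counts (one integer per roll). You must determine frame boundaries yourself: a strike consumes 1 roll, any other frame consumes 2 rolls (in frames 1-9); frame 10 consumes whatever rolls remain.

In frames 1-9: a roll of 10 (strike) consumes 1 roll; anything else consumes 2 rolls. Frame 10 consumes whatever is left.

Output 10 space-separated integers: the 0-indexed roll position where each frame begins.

Answer: 0 2 4 6 8 10 12 14 16 18

Derivation:
Frame 1 starts at roll index 0: rolls=2,8 (sum=10), consumes 2 rolls
Frame 2 starts at roll index 2: rolls=2,8 (sum=10), consumes 2 rolls
Frame 3 starts at roll index 4: rolls=9,0 (sum=9), consumes 2 rolls
Frame 4 starts at roll index 6: rolls=0,0 (sum=0), consumes 2 rolls
Frame 5 starts at roll index 8: rolls=2,4 (sum=6), consumes 2 rolls
Frame 6 starts at roll index 10: rolls=6,0 (sum=6), consumes 2 rolls
Frame 7 starts at roll index 12: rolls=6,4 (sum=10), consumes 2 rolls
Frame 8 starts at roll index 14: rolls=1,6 (sum=7), consumes 2 rolls
Frame 9 starts at roll index 16: rolls=4,6 (sum=10), consumes 2 rolls
Frame 10 starts at roll index 18: 2 remaining rolls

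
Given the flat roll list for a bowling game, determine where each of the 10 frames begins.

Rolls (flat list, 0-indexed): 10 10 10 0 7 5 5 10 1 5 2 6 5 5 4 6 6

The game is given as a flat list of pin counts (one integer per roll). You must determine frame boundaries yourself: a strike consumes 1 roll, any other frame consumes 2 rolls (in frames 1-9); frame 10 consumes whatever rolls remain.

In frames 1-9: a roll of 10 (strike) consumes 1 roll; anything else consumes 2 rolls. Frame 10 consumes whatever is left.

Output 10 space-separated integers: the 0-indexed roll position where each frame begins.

Answer: 0 1 2 3 5 7 8 10 12 14

Derivation:
Frame 1 starts at roll index 0: roll=10 (strike), consumes 1 roll
Frame 2 starts at roll index 1: roll=10 (strike), consumes 1 roll
Frame 3 starts at roll index 2: roll=10 (strike), consumes 1 roll
Frame 4 starts at roll index 3: rolls=0,7 (sum=7), consumes 2 rolls
Frame 5 starts at roll index 5: rolls=5,5 (sum=10), consumes 2 rolls
Frame 6 starts at roll index 7: roll=10 (strike), consumes 1 roll
Frame 7 starts at roll index 8: rolls=1,5 (sum=6), consumes 2 rolls
Frame 8 starts at roll index 10: rolls=2,6 (sum=8), consumes 2 rolls
Frame 9 starts at roll index 12: rolls=5,5 (sum=10), consumes 2 rolls
Frame 10 starts at roll index 14: 3 remaining rolls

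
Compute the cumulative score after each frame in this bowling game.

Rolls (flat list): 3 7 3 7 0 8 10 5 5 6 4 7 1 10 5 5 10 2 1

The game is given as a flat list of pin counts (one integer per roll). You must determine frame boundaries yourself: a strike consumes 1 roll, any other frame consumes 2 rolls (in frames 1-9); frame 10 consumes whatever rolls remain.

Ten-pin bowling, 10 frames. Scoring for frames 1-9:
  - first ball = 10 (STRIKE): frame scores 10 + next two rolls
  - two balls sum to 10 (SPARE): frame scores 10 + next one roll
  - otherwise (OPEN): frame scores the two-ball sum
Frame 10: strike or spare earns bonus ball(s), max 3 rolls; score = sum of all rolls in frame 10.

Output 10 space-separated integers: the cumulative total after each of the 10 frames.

Answer: 13 23 31 51 67 84 92 112 132 145

Derivation:
Frame 1: SPARE (3+7=10). 10 + next roll (3) = 13. Cumulative: 13
Frame 2: SPARE (3+7=10). 10 + next roll (0) = 10. Cumulative: 23
Frame 3: OPEN (0+8=8). Cumulative: 31
Frame 4: STRIKE. 10 + next two rolls (5+5) = 20. Cumulative: 51
Frame 5: SPARE (5+5=10). 10 + next roll (6) = 16. Cumulative: 67
Frame 6: SPARE (6+4=10). 10 + next roll (7) = 17. Cumulative: 84
Frame 7: OPEN (7+1=8). Cumulative: 92
Frame 8: STRIKE. 10 + next two rolls (5+5) = 20. Cumulative: 112
Frame 9: SPARE (5+5=10). 10 + next roll (10) = 20. Cumulative: 132
Frame 10: STRIKE. Sum of all frame-10 rolls (10+2+1) = 13. Cumulative: 145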